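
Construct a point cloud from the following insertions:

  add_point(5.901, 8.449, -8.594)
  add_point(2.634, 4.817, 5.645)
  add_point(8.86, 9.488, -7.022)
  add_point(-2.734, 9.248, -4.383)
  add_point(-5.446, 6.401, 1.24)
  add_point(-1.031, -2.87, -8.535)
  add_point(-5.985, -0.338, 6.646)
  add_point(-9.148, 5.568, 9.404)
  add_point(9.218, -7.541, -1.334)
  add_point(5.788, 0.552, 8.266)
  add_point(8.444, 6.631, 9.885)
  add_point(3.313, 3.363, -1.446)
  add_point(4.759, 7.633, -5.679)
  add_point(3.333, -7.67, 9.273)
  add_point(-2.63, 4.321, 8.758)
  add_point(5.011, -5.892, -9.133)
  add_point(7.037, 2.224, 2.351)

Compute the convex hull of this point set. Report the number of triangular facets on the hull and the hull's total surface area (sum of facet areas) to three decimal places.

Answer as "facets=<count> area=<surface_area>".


facets=18 area=1170.953

Extreme-point indices: [0, 2, 3, 4, 5, 6, 7, 8, 10, 13, 15] — 11 of 17 on the boundary.

Triangle areas on the boundary:
  f1: (p10, p2, p8) → 135.9550
  f2: (p13, p10, p7) → 123.1845
  f3: (p13, p10, p8) → 91.3087
  f4: (p3, p10, p7) → 126.4483
  f5: (p3, p10, p2) → 98.8652
  f6: (p15, p2, p8) → 71.9893
  f7: (p15, p13, p8) → 46.2892
  f8: (p15, p13, p5) → 62.4673
  f9: (p6, p5, p7) → 46.0083
  f10: (p6, p13, p7) → 29.3578
  f11: (p6, p13, p5) → 97.3877
  f12: (p4, p5, p7) → 46.0206
  f13: (p4, p3, p7) → 10.1828
  f14: (p4, p3, p5) → 44.2117
  f15: (p0, p15, p2) → 23.4864
  f16: (p0, p15, p5) → 44.8438
  f17: (p0, p3, p2) → 14.2831
  f18: (p0, p3, p5) → 58.6630
Σ area = 1170.953

Euler: V−E+F = 11−27+18 = 2.


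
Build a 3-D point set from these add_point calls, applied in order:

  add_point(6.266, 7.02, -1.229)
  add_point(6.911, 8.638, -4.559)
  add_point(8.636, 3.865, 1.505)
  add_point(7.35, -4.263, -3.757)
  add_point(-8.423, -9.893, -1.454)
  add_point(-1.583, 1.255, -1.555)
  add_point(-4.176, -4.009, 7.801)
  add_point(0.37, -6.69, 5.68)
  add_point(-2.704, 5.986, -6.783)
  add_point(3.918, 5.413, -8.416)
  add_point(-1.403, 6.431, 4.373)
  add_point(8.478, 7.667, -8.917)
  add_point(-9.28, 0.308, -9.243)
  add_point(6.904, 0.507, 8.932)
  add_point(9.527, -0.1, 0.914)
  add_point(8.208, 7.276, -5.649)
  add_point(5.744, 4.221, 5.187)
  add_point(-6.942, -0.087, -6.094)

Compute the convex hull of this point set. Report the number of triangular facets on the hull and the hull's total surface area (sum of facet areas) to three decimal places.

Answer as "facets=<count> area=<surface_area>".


Hull vertices (14/18): indices [1, 2, 3, 4, 6, 7, 8, 10, 11, 12, 13, 14, 15, 16].

Per-facet area ½‖(b−a)×(c−a)‖:
  f1: (p3, p4, p12) → 104.2375
  f2: (p3, p13, p14) → 22.1657
  f3: (p6, p4, p12) → 75.2316
  f4: (p2, p13, p14) → 16.7071
  f5: (p11, p3, p12) → 113.6328
  f6: (p11, p3, p14) → 40.8833
  f7: (p11, p2, p14) → 22.3269
  f8: (p7, p3, p4) → 70.5166
  f9: (p7, p3, p13) → 59.2573
  f10: (p7, p6, p4) → 32.4640
  f11: (p7, p6, p13) → 29.0981
  f12: (p10, p6, p13) → 57.1747
  f13: (p10, p6, p12) → 93.6311
  f14: (p15, p2, p1) → 8.5285
  f15: (p15, p11, p1) → 3.1666
  f16: (p15, p11, p2) → 4.5276
  f17: (p16, p10, p13) → 17.8143
  f18: (p16, p10, p1) → 40.2275
  f19: (p16, p2, p13) → 11.8319
  f20: (p16, p2, p1) → 16.8376
  f21: (p8, p10, p12) → 46.9507
  f22: (p8, p10, p1) → 54.1106
  f23: (p8, p11, p12) → 34.4218
  f24: (p8, p11, p1) → 24.1368
Σ area = 999.880

Euler: V−E+F = 14−36+24 = 2.

facets=24 area=999.880


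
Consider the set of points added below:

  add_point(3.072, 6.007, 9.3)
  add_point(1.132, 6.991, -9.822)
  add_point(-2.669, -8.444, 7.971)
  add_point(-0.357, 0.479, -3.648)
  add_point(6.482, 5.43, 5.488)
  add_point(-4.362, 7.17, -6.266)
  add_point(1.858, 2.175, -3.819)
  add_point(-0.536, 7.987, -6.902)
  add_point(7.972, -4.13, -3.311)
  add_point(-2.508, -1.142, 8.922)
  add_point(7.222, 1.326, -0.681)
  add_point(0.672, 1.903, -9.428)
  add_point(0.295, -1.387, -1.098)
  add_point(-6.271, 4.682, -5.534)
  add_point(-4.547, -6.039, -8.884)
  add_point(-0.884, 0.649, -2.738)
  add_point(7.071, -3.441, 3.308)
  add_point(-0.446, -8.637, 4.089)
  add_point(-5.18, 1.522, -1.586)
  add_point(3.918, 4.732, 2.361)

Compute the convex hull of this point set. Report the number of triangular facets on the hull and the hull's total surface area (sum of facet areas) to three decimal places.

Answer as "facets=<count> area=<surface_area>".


facets=24 area=880.783

Extreme-point indices: [0, 1, 2, 4, 5, 7, 8, 9, 10, 11, 13, 14, 16, 17] — 14 of 20 on the boundary.

Triangle areas on the boundary:
  f1: (p14, p17, p8) → 75.2393
  f2: (p9, p0, p13) → 72.3669
  f3: (p16, p17, p8) → 30.5099
  f4: (p5, p0, p13) → 27.8381
  f5: (p5, p14, p13) → 15.0089
  f6: (p5, p1, p14) → 43.7606
  f7: (p4, p16, p8) → 28.8742
  f8: (p4, p16, p0) → 22.2575
  f9: (p11, p14, p8) → 53.2544
  f10: (p11, p1, p8) → 24.7595
  f11: (p11, p1, p14) → 11.4874
  f12: (p2, p9, p0) → 20.0719
  f13: (p2, p16, p0) → 70.0163
  f14: (p2, p16, p17) → 18.2704
  f15: (p2, p14, p17) → 23.3811
  f16: (p2, p14, p13) → 96.3525
  f17: (p2, p9, p13) → 57.3397
  f18: (p7, p5, p0) → 33.1156
  f19: (p7, p5, p1) → 5.8761
  f20: (p7, p4, p0) → 35.5972
  f21: (p7, p4, p1) → 22.8791
  f22: (p10, p1, p8) → 37.2771
  f23: (p10, p4, p8) → 11.5206
  f24: (p10, p4, p1) → 43.7290
Σ area = 880.783

Euler characteristic 14−36+24 = 2 ✓


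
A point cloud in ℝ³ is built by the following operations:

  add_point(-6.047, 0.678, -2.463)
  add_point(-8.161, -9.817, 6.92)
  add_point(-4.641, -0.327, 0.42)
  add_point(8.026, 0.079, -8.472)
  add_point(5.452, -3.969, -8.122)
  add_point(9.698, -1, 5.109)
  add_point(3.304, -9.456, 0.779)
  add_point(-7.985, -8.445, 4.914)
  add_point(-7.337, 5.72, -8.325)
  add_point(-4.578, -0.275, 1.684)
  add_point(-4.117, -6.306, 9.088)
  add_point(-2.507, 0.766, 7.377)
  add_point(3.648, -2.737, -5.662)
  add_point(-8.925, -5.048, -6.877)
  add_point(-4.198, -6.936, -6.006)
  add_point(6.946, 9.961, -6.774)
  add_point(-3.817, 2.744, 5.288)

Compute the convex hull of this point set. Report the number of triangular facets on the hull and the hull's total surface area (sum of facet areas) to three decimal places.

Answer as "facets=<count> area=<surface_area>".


facets=20 area=1094.396

12 of the 17 inputs are extreme points: [1, 3, 4, 5, 6, 8, 10, 11, 13, 14, 15, 16].

Per-facet area ½‖(b−a)×(c−a)‖:
  f1: (p3, p15, p5) → 69.0092
  f2: (p8, p16, p15) → 103.5587
  f3: (p8, p3, p15) → 74.1182
  f4: (p11, p15, p5) → 101.9872
  f5: (p11, p16, p15) → 24.9401
  f6: (p4, p3, p5) → 32.9218
  f7: (p4, p6, p5) → 60.1594
  f8: (p4, p14, p6) → 47.4503
  f9: (p4, p14, p13) → 18.5776
  f10: (p4, p8, p13) → 77.3535
  f11: (p4, p8, p3) → 38.4575
  f12: (p10, p6, p5) → 65.8533
  f13: (p10, p11, p5) → 46.3929
  f14: (p10, p11, p16) → 8.8896
  f15: (p1, p14, p6) → 64.2446
  f16: (p1, p10, p6) → 33.4415
  f17: (p1, p14, p13) → 35.6781
  f18: (p1, p10, p16) → 25.5270
  f19: (p1, p8, p13) → 72.1926
  f20: (p1, p8, p16) → 93.6427
Σ area = 1094.396

Euler: V−E+F = 12−30+20 = 2.


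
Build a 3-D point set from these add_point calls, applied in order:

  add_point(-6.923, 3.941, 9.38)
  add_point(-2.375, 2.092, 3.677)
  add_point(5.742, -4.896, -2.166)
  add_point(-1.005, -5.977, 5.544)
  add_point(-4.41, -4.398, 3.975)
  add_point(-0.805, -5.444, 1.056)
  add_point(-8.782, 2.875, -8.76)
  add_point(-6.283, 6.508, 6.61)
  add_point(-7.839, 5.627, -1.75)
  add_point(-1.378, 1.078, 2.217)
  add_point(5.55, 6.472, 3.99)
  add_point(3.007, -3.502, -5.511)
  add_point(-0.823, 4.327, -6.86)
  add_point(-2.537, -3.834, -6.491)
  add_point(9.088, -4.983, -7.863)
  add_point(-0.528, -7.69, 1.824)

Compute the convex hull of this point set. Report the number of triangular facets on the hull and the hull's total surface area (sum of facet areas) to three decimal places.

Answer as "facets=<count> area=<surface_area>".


facets=20 area=810.764

Points on the hull: [0, 2, 3, 4, 6, 7, 8, 10, 12, 13, 14, 15] (12 of 16).

Facet areas (half cross-product norm):
  f1: (p13, p14, p6) → 39.9239
  f2: (p13, p15, p14) → 54.5713
  f3: (p4, p13, p6) → 49.6403
  f4: (p4, p13, p15) → 25.8918
  f5: (p8, p10, p7) → 51.7760
  f6: (p2, p15, p14) → 14.6870
  f7: (p2, p10, p14) → 38.5720
  f8: (p0, p4, p6) → 78.4190
  f9: (p0, p8, p6) → 21.4207
  f10: (p0, p8, p7) → 13.0031
  f11: (p0, p10, p7) → 22.0107
  f12: (p12, p8, p6) → 28.9924
  f13: (p12, p8, p10) → 55.6053
  f14: (p12, p14, p6) → 46.9382
  f15: (p12, p10, p14) → 85.5102
  f16: (p3, p4, p15) → 8.3526
  f17: (p3, p0, p4) → 19.7698
  f18: (p3, p0, p10) → 76.6129
  f19: (p3, p2, p15) → 15.0121
  f20: (p3, p2, p10) → 64.0546
Σ area = 810.764

Euler characteristic 12−30+20 = 2 ✓


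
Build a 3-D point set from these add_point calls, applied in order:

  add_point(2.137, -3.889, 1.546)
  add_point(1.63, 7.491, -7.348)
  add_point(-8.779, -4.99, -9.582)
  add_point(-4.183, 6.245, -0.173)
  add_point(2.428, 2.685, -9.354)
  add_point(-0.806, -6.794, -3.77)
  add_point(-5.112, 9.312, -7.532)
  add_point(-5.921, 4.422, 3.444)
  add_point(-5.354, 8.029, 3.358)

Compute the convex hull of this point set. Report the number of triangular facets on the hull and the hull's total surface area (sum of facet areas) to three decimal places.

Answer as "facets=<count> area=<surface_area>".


Points on the hull: [0, 1, 2, 4, 5, 6, 7, 8] (8 of 9).

Area of each hull facet:
  f1: (p6, p4, p2) → 67.2796
  f2: (p8, p6, p2) → 81.7313
  f3: (p8, p7, p2) → 24.3272
  f4: (p8, p0, p7) → 17.3078
  f5: (p5, p4, p2) → 56.2658
  f6: (p5, p0, p4) → 38.4387
  f7: (p5, p7, p2) → 70.9911
  f8: (p5, p0, p7) → 39.1510
  f9: (p1, p6, p4) → 17.0684
  f10: (p1, p8, p6) → 38.2873
  f11: (p1, p0, p4) → 33.2031
  f12: (p1, p8, p0) → 81.9574
Σ area = 566.009

Euler characteristic 8−18+12 = 2 ✓

facets=12 area=566.009


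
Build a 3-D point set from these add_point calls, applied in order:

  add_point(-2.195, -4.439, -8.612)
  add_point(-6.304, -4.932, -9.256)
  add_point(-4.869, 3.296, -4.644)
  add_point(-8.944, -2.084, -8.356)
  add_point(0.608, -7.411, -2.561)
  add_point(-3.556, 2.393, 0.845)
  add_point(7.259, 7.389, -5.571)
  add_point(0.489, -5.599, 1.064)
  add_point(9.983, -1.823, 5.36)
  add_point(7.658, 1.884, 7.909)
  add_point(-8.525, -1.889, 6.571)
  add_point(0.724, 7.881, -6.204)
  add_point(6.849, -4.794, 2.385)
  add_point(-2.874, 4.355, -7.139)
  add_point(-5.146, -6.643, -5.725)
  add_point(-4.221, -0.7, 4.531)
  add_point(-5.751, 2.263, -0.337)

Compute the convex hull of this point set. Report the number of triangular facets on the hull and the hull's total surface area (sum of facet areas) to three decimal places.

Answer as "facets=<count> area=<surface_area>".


Points on the hull: [0, 1, 2, 3, 4, 6, 7, 8, 9, 10, 11, 12, 13, 14, 16] (15 of 17).

Area of each hull facet:
  f1: (p10, p9, p8) → 40.9814
  f2: (p10, p9, p11) → 129.3695
  f3: (p13, p2, p3) → 12.7588
  f4: (p13, p2, p11) → 7.4791
  f5: (p6, p9, p8) → 36.3026
  f6: (p6, p9, p11) → 47.4494
  f7: (p16, p10, p11) → 16.9272
  f8: (p16, p2, p11) → 14.5586
  f9: (p16, p10, p3) → 38.6459
  f10: (p16, p2, p3) → 17.0536
  f11: (p12, p10, p8) → 40.2473
  f12: (p12, p6, p8) → 37.5371
  f13: (p12, p6, p0) → 93.8347
  f14: (p12, p4, p0) → 23.3109
  f15: (p14, p10, p3) → 44.1546
  f16: (p14, p4, p10) → 44.2871
  f17: (p7, p4, p10) → 17.9576
  f18: (p7, p12, p10) → 28.0832
  f19: (p7, p12, p4) → 12.9818
  f20: (p1, p4, p0) → 13.6057
  f21: (p1, p14, p4) → 9.5504
  f22: (p1, p14, p3) → 7.8002
  f23: (p1, p13, p3) → 17.7218
  f24: (p1, p13, p11) → 10.9029
  f25: (p1, p6, p11) → 44.5386
  f26: (p1, p6, p0) → 22.4123
Σ area = 830.452

Euler: V−E+F = 15−39+26 = 2.

facets=26 area=830.452


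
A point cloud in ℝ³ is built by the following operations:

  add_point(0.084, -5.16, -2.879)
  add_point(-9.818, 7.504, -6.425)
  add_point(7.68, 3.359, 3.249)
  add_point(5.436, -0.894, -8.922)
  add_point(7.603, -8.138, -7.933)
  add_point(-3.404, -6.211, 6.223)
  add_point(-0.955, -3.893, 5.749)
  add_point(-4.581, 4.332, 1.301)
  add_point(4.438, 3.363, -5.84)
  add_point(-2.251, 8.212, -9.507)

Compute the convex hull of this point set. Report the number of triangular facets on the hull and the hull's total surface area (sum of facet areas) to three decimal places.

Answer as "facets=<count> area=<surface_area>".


facets=16 area=735.959

Extreme-point indices: [0, 1, 2, 3, 4, 5, 6, 7, 8, 9] — 10 of 10 on the boundary.

Per-facet area ½‖(b−a)×(c−a)‖:
  f1: (p4, p5, p2) → 113.3673
  f2: (p9, p2, p1) → 67.2905
  f3: (p9, p4, p1) → 72.9684
  f4: (p7, p2, p1) → 45.5213
  f5: (p7, p5, p1) → 42.6139
  f6: (p0, p5, p1) → 80.5074
  f7: (p0, p4, p1) → 62.7784
  f8: (p0, p4, p5) → 31.4922
  f9: (p3, p4, p2) → 49.4091
  f10: (p3, p9, p4) → 18.4079
  f11: (p6, p5, p2) → 1.9213
  f12: (p6, p7, p2) → 54.4550
  f13: (p6, p7, p5) → 15.9308
  f14: (p8, p9, p2) → 33.8355
  f15: (p8, p3, p2) → 22.6482
  f16: (p8, p3, p9) → 22.8120
Σ area = 735.959

Euler: V−E+F = 10−24+16 = 2.


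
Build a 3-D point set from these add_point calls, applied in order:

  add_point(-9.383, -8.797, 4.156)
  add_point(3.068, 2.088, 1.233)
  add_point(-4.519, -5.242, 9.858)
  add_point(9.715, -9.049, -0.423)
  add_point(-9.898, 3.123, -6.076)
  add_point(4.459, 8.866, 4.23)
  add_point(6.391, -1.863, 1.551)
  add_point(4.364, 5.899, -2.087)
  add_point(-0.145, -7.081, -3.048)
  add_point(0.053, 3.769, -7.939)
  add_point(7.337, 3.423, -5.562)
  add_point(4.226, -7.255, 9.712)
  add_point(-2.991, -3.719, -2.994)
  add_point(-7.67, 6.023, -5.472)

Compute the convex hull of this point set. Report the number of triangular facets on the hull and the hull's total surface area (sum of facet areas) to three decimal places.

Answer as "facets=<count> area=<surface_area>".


Points on the hull: [0, 2, 3, 4, 5, 7, 8, 9, 10, 11, 13] (11 of 14).

Triangle areas on the boundary:
  f1: (p10, p5, p3) → 78.2715
  f2: (p0, p2, p4) → 64.5326
  f3: (p11, p5, p3) → 98.3346
  f4: (p11, p2, p5) → 74.9693
  f5: (p11, p0, p3) → 85.8483
  f6: (p11, p0, p2) → 32.9735
  f7: (p9, p10, p3) → 49.7262
  f8: (p8, p0, p4) → 81.6053
  f9: (p8, p0, p3) → 51.0002
  f10: (p8, p9, p4) → 59.6939
  f11: (p8, p9, p3) → 59.7078
  f12: (p13, p9, p4) → 14.9046
  f13: (p13, p9, p5) → 58.4046
  f14: (p13, p2, p4) → 34.7851
  f15: (p13, p2, p5) → 131.0599
  f16: (p7, p10, p5) → 10.9046
  f17: (p7, p9, p5) → 14.8777
  f18: (p7, p9, p10) → 18.6269
Σ area = 1020.226

Check V−E+F: 11 − 27 + 18 = 2.

facets=18 area=1020.226


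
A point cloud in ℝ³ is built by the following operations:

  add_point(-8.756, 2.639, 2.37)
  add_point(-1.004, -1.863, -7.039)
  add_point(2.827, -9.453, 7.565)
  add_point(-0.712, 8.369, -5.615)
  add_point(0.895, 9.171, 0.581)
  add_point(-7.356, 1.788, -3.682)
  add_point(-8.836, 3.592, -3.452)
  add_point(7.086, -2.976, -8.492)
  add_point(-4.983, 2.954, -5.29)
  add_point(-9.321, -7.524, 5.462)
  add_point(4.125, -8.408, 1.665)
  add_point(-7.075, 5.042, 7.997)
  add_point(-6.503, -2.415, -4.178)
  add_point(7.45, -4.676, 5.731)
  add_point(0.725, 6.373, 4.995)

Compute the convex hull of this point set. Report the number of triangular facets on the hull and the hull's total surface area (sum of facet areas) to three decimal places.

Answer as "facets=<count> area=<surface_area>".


14 of the 15 inputs are extreme points: [0, 1, 2, 3, 4, 6, 7, 8, 9, 10, 11, 12, 13, 14].

Area of each hull facet:
  f1: (p7, p4, p13) → 104.6413
  f2: (p10, p7, p13) → 37.9043
  f3: (p12, p6, p9) → 35.5202
  f4: (p12, p10, p9) → 70.6912
  f5: (p12, p10, p7) → 74.5534
  f6: (p3, p7, p4) → 44.7892
  f7: (p3, p11, p4) → 34.4670
  f8: (p3, p11, p6) → 56.4130
  f9: (p2, p11, p9) → 81.0933
  f10: (p2, p11, p13) → 59.4752
  f11: (p2, p10, p9) → 38.2463
  f12: (p2, p10, p13) → 18.1083
  f13: (p14, p4, p13) → 29.5753
  f14: (p14, p11, p13) → 51.8623
  f15: (p14, p11, p4) → 20.1454
  f16: (p0, p6, p9) → 28.1748
  f17: (p0, p11, p9) → 33.5145
  f18: (p0, p11, p6) → 10.7810
  f19: (p1, p12, p7) → 9.4557
  f20: (p1, p12, p6) → 19.3286
  f21: (p1, p3, p7) → 42.5000
  f22: (p8, p3, p6) → 13.2589
  f23: (p8, p1, p6) → 8.9006
  f24: (p8, p1, p3) → 21.9888
Σ area = 945.389

Check V−E+F: 14 − 36 + 24 = 2.

facets=24 area=945.389


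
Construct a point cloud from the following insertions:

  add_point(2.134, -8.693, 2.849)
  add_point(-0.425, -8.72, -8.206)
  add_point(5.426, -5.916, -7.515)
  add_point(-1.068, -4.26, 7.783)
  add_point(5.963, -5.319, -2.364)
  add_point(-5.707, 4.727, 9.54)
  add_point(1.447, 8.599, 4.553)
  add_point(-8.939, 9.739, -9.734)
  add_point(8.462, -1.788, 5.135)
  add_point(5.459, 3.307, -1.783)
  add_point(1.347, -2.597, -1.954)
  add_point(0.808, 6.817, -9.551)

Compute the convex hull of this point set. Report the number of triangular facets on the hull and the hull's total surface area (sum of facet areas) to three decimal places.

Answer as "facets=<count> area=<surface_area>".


facets=18 area=1003.609

11 of the 12 inputs are extreme points: [0, 1, 2, 3, 4, 5, 6, 7, 8, 9, 11].

Facet areas (half cross-product norm):
  f1: (p5, p1, p7) → 191.5779
  f2: (p11, p1, p7) → 77.8091
  f3: (p2, p11, p1) → 44.5364
  f4: (p2, p0, p1) → 35.2392
  f5: (p6, p5, p8) → 59.7572
  f6: (p6, p5, p7) → 84.4401
  f7: (p6, p11, p7) → 72.3909
  f8: (p3, p5, p1) → 77.4835
  f9: (p3, p0, p1) → 34.7333
  f10: (p3, p5, p8) → 50.6035
  f11: (p3, p0, p8) → 33.8179
  f12: (p9, p2, p8) → 49.2840
  f13: (p9, p2, p11) → 52.3634
  f14: (p9, p6, p8) → 41.6994
  f15: (p9, p6, p11) → 44.1596
  f16: (p4, p0, p8) → 30.3260
  f17: (p4, p2, p8) → 8.1609
  f18: (p4, p2, p0) → 15.2266
Σ area = 1003.609

Check V−E+F: 11 − 27 + 18 = 2.


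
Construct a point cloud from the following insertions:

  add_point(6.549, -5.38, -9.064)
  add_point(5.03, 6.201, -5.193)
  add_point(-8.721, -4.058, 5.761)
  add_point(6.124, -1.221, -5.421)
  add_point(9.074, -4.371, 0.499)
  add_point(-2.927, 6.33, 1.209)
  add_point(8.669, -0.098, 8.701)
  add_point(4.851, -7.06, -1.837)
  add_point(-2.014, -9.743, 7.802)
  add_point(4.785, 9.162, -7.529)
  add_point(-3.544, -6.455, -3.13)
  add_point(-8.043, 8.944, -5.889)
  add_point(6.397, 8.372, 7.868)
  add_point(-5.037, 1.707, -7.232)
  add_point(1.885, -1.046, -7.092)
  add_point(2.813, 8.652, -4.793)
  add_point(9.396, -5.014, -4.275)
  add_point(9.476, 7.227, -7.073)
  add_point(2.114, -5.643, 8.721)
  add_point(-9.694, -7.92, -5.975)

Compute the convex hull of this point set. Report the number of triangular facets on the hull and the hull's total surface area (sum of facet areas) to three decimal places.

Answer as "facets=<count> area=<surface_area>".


Hull vertices (14/20): indices [0, 2, 4, 6, 7, 8, 9, 11, 12, 13, 16, 17, 18, 19].

Area of each hull facet:
  f1: (p13, p0, p19) → 73.5418
  f2: (p13, p11, p19) → 33.2236
  f3: (p9, p0, p17) → 32.9989
  f4: (p9, p12, p17) → 38.6581
  f5: (p9, p12, p11) → 100.2207
  f6: (p9, p13, p0) → 78.7253
  f7: (p9, p13, p11) → 47.5390
  f8: (p16, p4, p8) → 29.8232
  f9: (p16, p0, p17) → 34.7846
  f10: (p6, p12, p17) → 67.3452
  f11: (p6, p16, p17) → 86.4235
  f12: (p6, p16, p4) → 7.5915
  f13: (p6, p12, p18) → 34.2430
  f14: (p6, p8, p18) → 4.4718
  f15: (p6, p4, p8) → 62.9728
  f16: (p2, p12, p11) → 155.3826
  f17: (p2, p8, p18) → 26.3981
  f18: (p2, p12, p18) → 82.5501
  f19: (p2, p11, p19) → 99.3884
  f20: (p2, p8, p19) → 55.7687
  f21: (p7, p16, p0) → 15.4572
  f22: (p7, p16, p8) → 15.0836
  f23: (p7, p0, p19) → 57.6136
  f24: (p7, p8, p19) → 86.4598
Σ area = 1326.665

Check V−E+F: 14 − 36 + 24 = 2.

facets=24 area=1326.665


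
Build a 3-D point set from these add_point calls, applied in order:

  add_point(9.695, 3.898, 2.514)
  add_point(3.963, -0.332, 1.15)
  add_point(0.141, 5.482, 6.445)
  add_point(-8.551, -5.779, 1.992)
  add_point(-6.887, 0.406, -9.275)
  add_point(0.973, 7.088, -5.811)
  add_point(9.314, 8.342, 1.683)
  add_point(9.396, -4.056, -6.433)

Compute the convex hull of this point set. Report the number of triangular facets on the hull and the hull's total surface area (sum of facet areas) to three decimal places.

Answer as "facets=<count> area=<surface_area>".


Extreme-point indices: [0, 1, 2, 3, 4, 5, 6, 7] — 8 of 8 on the boundary.

Per-facet area ½‖(b−a)×(c−a)‖:
  f1: (p2, p0, p3) → 74.1566
  f2: (p4, p2, p3) → 95.0907
  f3: (p7, p4, p3) → 109.7469
  f4: (p5, p4, p2) → 66.2235
  f5: (p5, p7, p4) → 75.9060
  f6: (p1, p0, p3) → 16.3679
  f7: (p1, p7, p3) → 63.1234
  f8: (p1, p7, p0) → 36.3392
  f9: (p6, p2, p0) → 23.4188
  f10: (p6, p5, p2) → 56.2753
  f11: (p6, p7, p0) → 23.3409
  f12: (p6, p5, p7) → 74.5424
Σ area = 714.532

Check V−E+F: 8 − 18 + 12 = 2.

facets=12 area=714.532


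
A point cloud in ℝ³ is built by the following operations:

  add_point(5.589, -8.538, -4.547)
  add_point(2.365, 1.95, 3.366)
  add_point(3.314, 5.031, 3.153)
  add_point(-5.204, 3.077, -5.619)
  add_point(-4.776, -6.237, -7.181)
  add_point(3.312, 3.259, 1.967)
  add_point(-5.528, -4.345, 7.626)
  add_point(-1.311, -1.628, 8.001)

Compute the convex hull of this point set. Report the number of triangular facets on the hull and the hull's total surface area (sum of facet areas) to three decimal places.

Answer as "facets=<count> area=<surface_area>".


facets=8 area=495.842

Points on the hull: [0, 2, 3, 4, 6, 7] (6 of 8).

Per-facet area ½‖(b−a)×(c−a)‖:
  f1: (p4, p0, p6) → 80.6401
  f2: (p3, p2, p6) → 79.9589
  f3: (p3, p4, p6) → 67.5989
  f4: (p3, p2, p0) → 90.1892
  f5: (p3, p4, p0) → 50.5513
  f6: (p7, p0, p6) → 39.8937
  f7: (p7, p2, p6) → 15.6374
  f8: (p7, p2, p0) → 71.3722
Σ area = 495.842

Euler characteristic 6−12+8 = 2 ✓


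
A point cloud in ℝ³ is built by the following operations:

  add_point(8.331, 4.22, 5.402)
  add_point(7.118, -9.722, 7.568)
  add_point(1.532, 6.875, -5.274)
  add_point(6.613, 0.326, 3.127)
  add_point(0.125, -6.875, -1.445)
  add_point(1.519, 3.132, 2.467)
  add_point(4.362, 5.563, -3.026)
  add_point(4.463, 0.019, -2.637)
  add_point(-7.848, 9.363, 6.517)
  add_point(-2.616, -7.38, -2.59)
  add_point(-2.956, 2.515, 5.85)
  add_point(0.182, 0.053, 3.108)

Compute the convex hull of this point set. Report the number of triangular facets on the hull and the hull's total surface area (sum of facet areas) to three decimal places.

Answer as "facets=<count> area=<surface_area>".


Points on the hull: [0, 1, 2, 4, 6, 7, 8, 9] (8 of 12).

Area of each hull facet:
  f1: (p1, p0, p8) → 117.8784
  f2: (p2, p0, p8) → 94.7673
  f3: (p9, p1, p8) → 140.9419
  f4: (p9, p2, p8) → 113.8519
  f5: (p6, p2, p0) → 8.5069
  f6: (p7, p9, p2) → 37.5922
  f7: (p7, p6, p2) → 9.8190
  f8: (p7, p1, p0) → 65.9500
  f9: (p7, p6, p0) → 25.5606
  f10: (p4, p9, p1) → 10.8203
  f11: (p4, p7, p1) → 48.3945
  f12: (p4, p7, p9) → 10.2355
Σ area = 684.318

Euler: V−E+F = 8−18+12 = 2.

facets=12 area=684.318


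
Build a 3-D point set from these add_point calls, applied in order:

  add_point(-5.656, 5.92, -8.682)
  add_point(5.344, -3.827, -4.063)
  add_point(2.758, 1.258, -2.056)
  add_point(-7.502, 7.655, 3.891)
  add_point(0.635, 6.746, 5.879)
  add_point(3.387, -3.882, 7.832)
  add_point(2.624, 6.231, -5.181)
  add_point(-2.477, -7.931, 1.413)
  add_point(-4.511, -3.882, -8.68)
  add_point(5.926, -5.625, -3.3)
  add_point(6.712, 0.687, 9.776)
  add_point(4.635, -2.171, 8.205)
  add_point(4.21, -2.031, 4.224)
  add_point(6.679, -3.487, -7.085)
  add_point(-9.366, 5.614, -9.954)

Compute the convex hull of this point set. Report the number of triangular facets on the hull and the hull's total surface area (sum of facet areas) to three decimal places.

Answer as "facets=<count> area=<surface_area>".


11 of the 15 inputs are extreme points: [0, 3, 4, 5, 6, 7, 8, 9, 10, 13, 14].

Per-facet area ½‖(b−a)×(c−a)‖:
  f1: (p3, p7, p14) → 113.4203
  f2: (p4, p3, p10) → 24.3624
  f3: (p5, p3, p10) → 48.6409
  f4: (p5, p3, p7) → 75.4615
  f5: (p8, p7, p14) → 50.9356
  f6: (p8, p13, p14) → 54.7489
  f7: (p0, p3, p14) → 24.7595
  f8: (p0, p13, p14) → 20.8937
  f9: (p6, p13, p10) → 85.5686
  f10: (p6, p4, p10) → 51.1437
  f11: (p6, p0, p13) → 46.6221
  f12: (p6, p4, p3) → 47.3151
  f13: (p6, p0, p3) → 55.7965
  f14: (p9, p5, p7) → 45.3408
  f15: (p9, p8, p7) → 51.0570
  f16: (p9, p8, p13) → 24.8965
  f17: (p9, p13, p10) → 26.7487
  f18: (p9, p5, p10) → 32.8487
Σ area = 880.561

Euler: V−E+F = 11−27+18 = 2.

facets=18 area=880.561


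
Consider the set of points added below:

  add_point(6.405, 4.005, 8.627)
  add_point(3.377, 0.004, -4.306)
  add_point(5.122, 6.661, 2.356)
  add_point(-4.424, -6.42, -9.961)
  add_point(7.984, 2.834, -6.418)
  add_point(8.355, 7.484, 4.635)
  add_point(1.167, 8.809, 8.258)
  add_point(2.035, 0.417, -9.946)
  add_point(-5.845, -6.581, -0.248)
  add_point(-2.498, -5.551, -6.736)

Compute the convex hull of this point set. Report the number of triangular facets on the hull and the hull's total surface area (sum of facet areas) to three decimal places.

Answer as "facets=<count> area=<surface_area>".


facets=14 area=623.207

Extreme-point indices: [0, 2, 3, 4, 5, 6, 7, 8, 9] — 9 of 10 on the boundary.

Triangle areas on the boundary:
  f1: (p3, p6, p8) → 86.0491
  f2: (p0, p6, p8) → 65.1757
  f3: (p0, p6, p5) → 19.6805
  f4: (p7, p3, p6) → 90.6971
  f5: (p2, p6, p5) → 14.9444
  f6: (p2, p7, p6) → 37.2899
  f7: (p4, p7, p3) → 20.7568
  f8: (p4, p0, p5) → 30.9916
  f9: (p4, p2, p5) → 18.9499
  f10: (p4, p2, p7) → 34.7168
  f11: (p9, p3, p8) → 12.4856
  f12: (p9, p4, p3) → 21.6082
  f13: (p9, p0, p8) → 68.0033
  f14: (p9, p4, p0) → 101.8578
Σ area = 623.207

Euler characteristic 9−21+14 = 2 ✓


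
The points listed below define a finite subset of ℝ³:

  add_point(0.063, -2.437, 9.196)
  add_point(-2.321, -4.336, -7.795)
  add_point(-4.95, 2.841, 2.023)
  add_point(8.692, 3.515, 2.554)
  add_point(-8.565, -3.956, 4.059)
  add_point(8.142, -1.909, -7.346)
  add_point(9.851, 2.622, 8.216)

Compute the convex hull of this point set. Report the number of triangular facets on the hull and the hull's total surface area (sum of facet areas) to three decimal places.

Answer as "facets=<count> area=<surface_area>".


Extreme-point indices: [0, 1, 2, 3, 4, 5, 6] — 7 of 7 on the boundary.

Per-facet area ½‖(b−a)×(c−a)‖:
  f1: (p2, p3, p6) → 38.9164
  f2: (p2, p1, p4) → 48.5930
  f3: (p0, p1, p4) → 67.9541
  f4: (p0, p2, p4) → 37.3357
  f5: (p0, p2, p6) → 55.9997
  f6: (p5, p0, p6) → 89.3118
  f7: (p5, p0, p1) → 90.9044
  f8: (p5, p3, p6) → 20.4947
  f9: (p5, p2, p1) → 66.8188
  f10: (p5, p2, p3) → 76.8051
Σ area = 593.134

Euler characteristic 7−15+10 = 2 ✓

facets=10 area=593.134


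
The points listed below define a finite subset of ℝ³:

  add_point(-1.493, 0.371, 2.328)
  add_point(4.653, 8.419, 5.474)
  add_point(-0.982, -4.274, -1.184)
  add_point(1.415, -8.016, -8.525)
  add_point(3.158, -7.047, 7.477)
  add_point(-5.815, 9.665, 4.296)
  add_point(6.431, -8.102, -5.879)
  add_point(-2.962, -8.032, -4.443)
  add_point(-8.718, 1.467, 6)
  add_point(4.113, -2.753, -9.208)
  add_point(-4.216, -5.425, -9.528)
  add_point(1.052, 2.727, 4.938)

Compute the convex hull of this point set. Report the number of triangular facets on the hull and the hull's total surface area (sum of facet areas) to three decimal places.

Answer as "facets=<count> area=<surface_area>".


facets=14 area=838.437

Extreme-point indices: [1, 3, 4, 5, 6, 7, 8, 9, 10] — 9 of 12 on the boundary.

Area of each hull facet:
  f1: (p10, p5, p8) → 77.4134
  f2: (p9, p10, p5) → 88.4522
  f3: (p7, p4, p6) → 60.5708
  f4: (p7, p10, p8) → 43.3264
  f5: (p7, p4, p8) → 89.7638
  f6: (p1, p9, p5) → 97.7880
  f7: (p1, p5, p8) → 46.1168
  f8: (p1, p4, p8) → 99.1001
  f9: (p1, p4, p6) → 107.7620
  f10: (p1, p9, p6) → 61.7659
  f11: (p3, p7, p6) → 16.0308
  f12: (p3, p7, p10) → 15.7450
  f13: (p3, p9, p6) → 15.9149
  f14: (p3, p9, p10) → 18.6865
Σ area = 838.437

Euler: V−E+F = 9−21+14 = 2.


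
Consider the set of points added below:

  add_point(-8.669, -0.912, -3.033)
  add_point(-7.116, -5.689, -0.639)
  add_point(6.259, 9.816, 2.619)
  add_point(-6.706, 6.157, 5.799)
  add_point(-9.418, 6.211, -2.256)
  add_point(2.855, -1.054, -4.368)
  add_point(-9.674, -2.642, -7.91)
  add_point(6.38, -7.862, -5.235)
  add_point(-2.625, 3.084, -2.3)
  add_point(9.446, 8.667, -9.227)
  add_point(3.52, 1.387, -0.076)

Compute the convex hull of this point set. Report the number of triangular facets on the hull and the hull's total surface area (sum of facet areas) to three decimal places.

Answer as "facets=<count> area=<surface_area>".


facets=14 area=898.850

Hull vertices (9/11): indices [0, 1, 2, 3, 4, 6, 7, 9, 10].

Per-facet area ½‖(b−a)×(c−a)‖:
  f1: (p7, p9, p6) → 145.7191
  f2: (p2, p7, p9) → 104.7273
  f3: (p4, p9, p6) → 106.2490
  f4: (p4, p2, p9) → 103.3769
  f5: (p4, p2, p3) → 58.6374
  f6: (p1, p7, p6) → 59.6406
  f7: (p1, p3, p7) → 94.0242
  f8: (p10, p3, p7) → 46.7104
  f9: (p10, p2, p7) → 28.5730
  f10: (p10, p2, p3) → 57.2326
  f11: (p0, p4, p6) → 17.3662
  f12: (p0, p1, p6) → 14.4540
  f13: (p0, p4, p3) → 30.5560
  f14: (p0, p1, p3) → 31.5835
Σ area = 898.850

Euler characteristic 9−21+14 = 2 ✓


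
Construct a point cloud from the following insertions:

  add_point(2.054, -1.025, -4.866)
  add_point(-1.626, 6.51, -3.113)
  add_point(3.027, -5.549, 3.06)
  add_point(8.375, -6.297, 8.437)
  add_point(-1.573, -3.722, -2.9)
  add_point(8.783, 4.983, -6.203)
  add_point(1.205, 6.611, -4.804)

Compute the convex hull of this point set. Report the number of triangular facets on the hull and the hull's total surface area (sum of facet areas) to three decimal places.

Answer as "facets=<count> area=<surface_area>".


facets=10 area=363.403

7 of the 7 inputs are extreme points: [0, 1, 2, 3, 4, 5, 6].

Triangle areas on the boundary:
  f1: (p3, p5, p1) → 100.0563
  f2: (p6, p5, p1) → 5.3770
  f3: (p4, p6, p1) → 16.8708
  f4: (p2, p3, p1) → 43.0499
  f5: (p2, p4, p1) → 38.3348
  f6: (p0, p6, p5) → 28.7353
  f7: (p0, p4, p6) → 16.8199
  f8: (p0, p2, p4) → 19.0927
  f9: (p0, p3, p5) → 71.2453
  f10: (p0, p2, p3) → 23.8208
Σ area = 363.403

Check V−E+F: 7 − 15 + 10 = 2.


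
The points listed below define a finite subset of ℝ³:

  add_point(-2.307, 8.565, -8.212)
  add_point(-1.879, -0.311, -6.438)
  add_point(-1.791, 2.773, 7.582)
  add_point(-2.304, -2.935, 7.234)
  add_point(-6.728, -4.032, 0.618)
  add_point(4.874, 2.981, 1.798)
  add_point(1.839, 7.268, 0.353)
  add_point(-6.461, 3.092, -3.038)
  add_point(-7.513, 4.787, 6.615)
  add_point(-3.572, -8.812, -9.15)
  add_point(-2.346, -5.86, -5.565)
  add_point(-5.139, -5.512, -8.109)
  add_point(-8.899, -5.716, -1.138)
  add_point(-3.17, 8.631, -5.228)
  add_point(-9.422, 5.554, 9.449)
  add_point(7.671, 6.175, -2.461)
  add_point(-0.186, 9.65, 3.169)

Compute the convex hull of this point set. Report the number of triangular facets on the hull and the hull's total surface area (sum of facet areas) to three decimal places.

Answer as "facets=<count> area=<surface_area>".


facets=20 area=837.974

Hull vertices (12/17): indices [0, 2, 3, 5, 7, 9, 11, 12, 13, 14, 15, 16].

Facet areas (half cross-product norm):
  f1: (p0, p9, p15) → 101.9379
  f2: (p0, p16, p15) → 53.9563
  f3: (p7, p0, p14) → 46.3912
  f4: (p13, p16, p14) → 52.3082
  f5: (p13, p0, p14) → 6.0894
  f6: (p13, p0, p16) → 8.1883
  f7: (p12, p3, p14) → 62.1722
  f8: (p12, p3, p9) → 51.8375
  f9: (p12, p7, p14) → 60.8130
  f10: (p5, p9, p15) → 54.1498
  f11: (p5, p3, p9) → 91.2569
  f12: (p5, p16, p15) → 25.4980
  f13: (p11, p7, p0) → 42.6391
  f14: (p11, p12, p7) → 34.9419
  f15: (p11, p0, p9) → 17.4558
  f16: (p11, p12, p9) → 13.6943
  f17: (p2, p16, p14) → 34.6922
  f18: (p2, p5, p16) → 31.5656
  f19: (p2, p3, p14) → 23.0788
  f20: (p2, p5, p3) → 25.3079
Σ area = 837.974

Check V−E+F: 12 − 30 + 20 = 2.


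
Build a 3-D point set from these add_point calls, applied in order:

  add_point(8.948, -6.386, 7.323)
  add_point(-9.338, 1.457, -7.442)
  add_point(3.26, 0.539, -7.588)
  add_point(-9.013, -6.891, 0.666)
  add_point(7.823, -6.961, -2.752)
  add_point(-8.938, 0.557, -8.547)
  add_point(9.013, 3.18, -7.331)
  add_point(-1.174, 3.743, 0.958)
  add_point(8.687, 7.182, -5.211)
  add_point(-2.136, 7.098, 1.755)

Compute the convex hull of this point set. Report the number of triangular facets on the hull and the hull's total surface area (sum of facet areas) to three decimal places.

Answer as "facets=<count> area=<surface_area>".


Points on the hull: [0, 1, 2, 3, 4, 5, 6, 8, 9] (9 of 10).

Area of each hull facet:
  f1: (p0, p4, p6) → 53.3680
  f2: (p8, p0, p6) → 39.5668
  f3: (p8, p9, p0) → 110.9104
  f4: (p8, p9, p1) → 83.1744
  f5: (p8, p5, p1) → 14.0927
  f6: (p8, p5, p6) → 41.1207
  f7: (p2, p4, p6) → 31.5162
  f8: (p2, p5, p6) → 16.2527
  f9: (p2, p5, p4) → 53.3564
  f10: (p3, p0, p4) → 86.8734
  f11: (p3, p5, p4) → 100.4815
  f12: (p3, p5, p1) → 8.5911
  f13: (p3, p9, p1) → 74.0233
  f14: (p3, p9, p0) → 132.9044
Σ area = 846.232

Euler characteristic 9−21+14 = 2 ✓

facets=14 area=846.232


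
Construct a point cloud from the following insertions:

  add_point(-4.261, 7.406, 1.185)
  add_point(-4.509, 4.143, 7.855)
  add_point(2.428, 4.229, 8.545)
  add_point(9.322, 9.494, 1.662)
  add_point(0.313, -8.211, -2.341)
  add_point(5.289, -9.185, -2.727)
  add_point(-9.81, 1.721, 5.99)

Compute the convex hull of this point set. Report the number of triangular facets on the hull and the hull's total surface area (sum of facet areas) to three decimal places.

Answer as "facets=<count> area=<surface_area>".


Hull vertices (7/7): indices [0, 1, 2, 3, 4, 5, 6].

Facet areas (half cross-product norm):
  f1: (p2, p5, p6) → 112.3516
  f2: (p2, p5, p3) → 97.3860
  f3: (p0, p5, p3) → 125.9946
  f4: (p4, p5, p6) → 27.3555
  f5: (p4, p0, p6) → 73.7219
  f6: (p4, p0, p5) → 37.4901
  f7: (p1, p2, p3) → 31.8808
  f8: (p1, p0, p3) → 50.9609
  f9: (p1, p2, p6) → 9.4283
  f10: (p1, p0, p6) → 22.6743
Σ area = 589.244

Check V−E+F: 7 − 15 + 10 = 2.

facets=10 area=589.244


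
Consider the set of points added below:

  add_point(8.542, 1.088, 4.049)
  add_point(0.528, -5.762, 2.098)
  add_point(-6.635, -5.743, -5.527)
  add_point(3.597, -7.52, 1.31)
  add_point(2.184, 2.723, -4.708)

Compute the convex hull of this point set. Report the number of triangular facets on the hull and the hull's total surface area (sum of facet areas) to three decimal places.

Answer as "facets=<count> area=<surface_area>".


facets=6 area=258.084

Hull vertices (5/5): indices [0, 1, 2, 3, 4].

Per-facet area ½‖(b−a)×(c−a)‖:
  f1: (p4, p0, p2) → 62.3320
  f2: (p4, p3, p2) → 64.5765
  f3: (p4, p3, p0) → 52.4245
  f4: (p1, p0, p2) → 42.9414
  f5: (p1, p3, p2) → 17.1817
  f6: (p1, p3, p0) → 18.6281
Σ area = 258.084

Check V−E+F: 5 − 9 + 6 = 2.


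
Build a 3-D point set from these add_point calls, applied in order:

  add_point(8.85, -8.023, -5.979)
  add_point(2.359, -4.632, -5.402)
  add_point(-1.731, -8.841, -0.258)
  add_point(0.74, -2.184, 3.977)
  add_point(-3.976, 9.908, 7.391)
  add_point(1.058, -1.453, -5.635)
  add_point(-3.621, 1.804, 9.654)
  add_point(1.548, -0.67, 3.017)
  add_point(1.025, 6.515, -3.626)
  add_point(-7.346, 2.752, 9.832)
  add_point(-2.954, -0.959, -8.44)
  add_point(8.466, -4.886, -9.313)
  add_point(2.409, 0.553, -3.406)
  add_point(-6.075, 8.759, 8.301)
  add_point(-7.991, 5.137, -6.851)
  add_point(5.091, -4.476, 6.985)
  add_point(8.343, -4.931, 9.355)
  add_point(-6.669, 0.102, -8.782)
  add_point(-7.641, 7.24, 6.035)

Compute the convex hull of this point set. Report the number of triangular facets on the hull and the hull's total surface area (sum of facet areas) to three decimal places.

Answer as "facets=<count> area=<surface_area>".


facets=20 area=1051.082

Points on the hull: [0, 2, 4, 6, 8, 9, 11, 13, 14, 16, 17, 18] (12 of 19).

Facet areas (half cross-product norm):
  f1: (p16, p2, p0) → 82.7702
  f2: (p17, p2, p0) → 80.1815
  f3: (p8, p4, p14) → 60.7317
  f4: (p8, p16, p4) → 113.1170
  f5: (p9, p17, p14) → 45.8084
  f6: (p9, p17, p2) → 106.4582
  f7: (p9, p16, p2) → 110.2849
  f8: (p11, p17, p0) → 35.2760
  f9: (p11, p16, p0) → 29.4512
  f10: (p11, p8, p16) → 126.9961
  f11: (p11, p17, p14) → 37.7745
  f12: (p11, p8, p14) → 69.4298
  f13: (p18, p9, p14) → 32.9502
  f14: (p6, p9, p16) → 6.9069
  f15: (p13, p18, p9) → 9.1890
  f16: (p13, p6, p9) → 12.1697
  f17: (p13, p4, p14) → 19.8956
  f18: (p13, p18, p14) → 12.2755
  f19: (p13, p16, p4) → 24.5653
  f20: (p13, p6, p16) → 34.8499
Σ area = 1051.082

Euler: V−E+F = 12−30+20 = 2.


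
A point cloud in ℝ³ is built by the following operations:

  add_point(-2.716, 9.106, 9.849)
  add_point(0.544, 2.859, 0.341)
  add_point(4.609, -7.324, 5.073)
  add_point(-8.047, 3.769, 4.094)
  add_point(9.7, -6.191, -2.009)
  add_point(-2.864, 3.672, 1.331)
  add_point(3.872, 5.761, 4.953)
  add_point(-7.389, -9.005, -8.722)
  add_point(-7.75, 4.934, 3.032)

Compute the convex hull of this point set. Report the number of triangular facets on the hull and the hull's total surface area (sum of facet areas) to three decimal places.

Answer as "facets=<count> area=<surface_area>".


facets=14 area=720.617

Hull vertices (9/9): indices [0, 1, 2, 3, 4, 5, 6, 7, 8].

Per-facet area ½‖(b−a)×(c−a)‖:
  f1: (p2, p7, p3) → 136.2641
  f2: (p2, p7, p4) → 78.8521
  f3: (p2, p0, p3) → 79.6716
  f4: (p1, p7, p4) → 107.0163
  f5: (p8, p0, p3) → 7.5631
  f6: (p8, p7, p3) → 14.5130
  f7: (p6, p1, p4) → 41.6468
  f8: (p6, p2, p4) → 57.3275
  f9: (p6, p2, p0) → 52.8851
  f10: (p6, p8, p0) → 41.2565
  f11: (p5, p6, p1) → 11.4115
  f12: (p5, p6, p8) → 17.3279
  f13: (p5, p1, p7) → 30.4873
  f14: (p5, p8, p7) → 44.3943
Σ area = 720.617

Euler characteristic 9−21+14 = 2 ✓


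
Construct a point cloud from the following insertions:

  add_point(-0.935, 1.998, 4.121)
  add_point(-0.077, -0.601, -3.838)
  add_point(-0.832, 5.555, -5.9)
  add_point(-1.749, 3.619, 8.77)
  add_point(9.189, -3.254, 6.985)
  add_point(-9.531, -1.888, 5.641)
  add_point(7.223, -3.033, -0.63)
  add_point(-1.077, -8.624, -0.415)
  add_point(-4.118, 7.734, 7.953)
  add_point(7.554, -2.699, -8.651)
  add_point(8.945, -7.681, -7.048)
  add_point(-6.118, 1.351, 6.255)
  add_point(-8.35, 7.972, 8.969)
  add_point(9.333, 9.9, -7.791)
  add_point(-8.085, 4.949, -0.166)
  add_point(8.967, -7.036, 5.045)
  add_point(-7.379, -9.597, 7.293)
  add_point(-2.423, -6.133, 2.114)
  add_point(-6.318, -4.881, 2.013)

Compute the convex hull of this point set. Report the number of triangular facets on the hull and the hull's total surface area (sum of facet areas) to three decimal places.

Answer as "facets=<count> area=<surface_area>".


facets=24 area=1202.435

Points on the hull: [2, 3, 4, 5, 7, 8, 9, 10, 12, 13, 14, 15, 16, 18] (14 of 19).

Facet areas (half cross-product norm):
  f1: (p12, p16, p5) → 26.0094
  f2: (p12, p14, p5) → 40.5466
  f3: (p12, p14, p13) → 89.7948
  f4: (p15, p4, p16) → 35.2518
  f5: (p2, p9, p13) → 62.0235
  f6: (p2, p14, p13) → 28.2591
  f7: (p7, p2, p9) → 77.1049
  f8: (p3, p4, p16) → 92.8015
  f9: (p3, p12, p16) → 56.1690
  f10: (p18, p7, p16) → 24.6328
  f11: (p18, p16, p5) → 19.9448
  f12: (p18, p14, p5) → 25.7434
  f13: (p18, p2, p14) → 47.2750
  f14: (p18, p7, p2) → 48.6627
  f15: (p10, p15, p16) → 100.3181
  f16: (p10, p7, p16) → 17.8309
  f17: (p10, p7, p9) → 32.6333
  f18: (p10, p9, p13) → 18.0165
  f19: (p10, p4, p13) → 125.0400
  f20: (p10, p15, p4) → 22.2814
  f21: (p8, p12, p13) → 27.3558
  f22: (p8, p3, p12) → 9.1854
  f23: (p8, p4, p13) → 158.4763
  f24: (p8, p3, p4) → 17.0776
Σ area = 1202.435

Euler characteristic 14−36+24 = 2 ✓
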